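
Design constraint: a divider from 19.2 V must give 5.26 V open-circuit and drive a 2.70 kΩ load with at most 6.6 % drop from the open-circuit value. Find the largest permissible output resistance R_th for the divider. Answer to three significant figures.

R_th ≤ 191 Ω

Loading drop = R_th/(R_th + R_L) ≤ 0.0660, so R_th ≤ R_L · ε/(1−ε) = 2.70 kΩ × 0.0660/0.9340 = 191 Ω.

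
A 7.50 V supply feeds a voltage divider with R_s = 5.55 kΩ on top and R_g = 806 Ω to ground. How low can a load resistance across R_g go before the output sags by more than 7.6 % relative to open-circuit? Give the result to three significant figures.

Output resistance R_th = R_s‖R_g = (5550 × 806)/6356 = 703.8 Ω.
The fractional drop is R_th/(R_th + R_L); requiring this ≤ 0.0760 gives R_L ≥ R_th(1/0.0760 − 1) = 703.8 × 12.16 = 8.56 kΩ.

R_L(min) ≈ 8.56 kΩ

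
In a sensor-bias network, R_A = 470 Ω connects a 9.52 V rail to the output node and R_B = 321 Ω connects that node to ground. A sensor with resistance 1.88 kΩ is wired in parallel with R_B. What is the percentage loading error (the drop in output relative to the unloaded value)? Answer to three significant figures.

The divider's output (Thévenin) resistance is R_A‖R_B = 190.7 Ω.
Fractional drop under load = R_th/(R_th + R_L) = 190.7 / (190.7 + 1880) = 0.09211.
So the output falls by 9.21 %.

9.21 %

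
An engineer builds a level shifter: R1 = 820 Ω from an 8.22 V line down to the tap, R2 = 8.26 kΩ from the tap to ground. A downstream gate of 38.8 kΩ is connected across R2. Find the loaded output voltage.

V_out ≈ 7.34 V

The load sits in parallel with R2: R2‖R_L = (8260 × 38800) / (8260 + 38800) = 6810 Ω.
V_out = 8.22 × 6810 / (820 + 6810) = 8.22 × 6810/7630 = 7.34 V.
(Unloaded it would have been 7.48 V.)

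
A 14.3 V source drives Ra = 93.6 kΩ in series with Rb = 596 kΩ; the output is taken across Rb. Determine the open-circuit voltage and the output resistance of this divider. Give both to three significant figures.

V_th = 12.4 V, R_th = 80.9 kΩ

V_th is the open-circuit tap voltage: 14.3 × 596/(93.6 + 596) = 12.4 V.
With the supply zeroed, Ra and Rb appear in parallel from the tap: R_th = Ra‖Rb = (93.6 × 596)/689.6 = 80.9 kΩ.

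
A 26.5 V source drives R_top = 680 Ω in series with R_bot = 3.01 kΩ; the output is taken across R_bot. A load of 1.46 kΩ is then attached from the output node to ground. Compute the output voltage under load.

The load sits in parallel with R_bot: R_bot‖R_L = (3010 × 1460) / (3010 + 1460) = 983.1 Ω.
V_out = 26.5 × 983.1 / (680 + 983.1) = 26.5 × 983.1/1663 = 15.7 V.
(Unloaded it would have been 21.6 V.)

V_out ≈ 15.7 V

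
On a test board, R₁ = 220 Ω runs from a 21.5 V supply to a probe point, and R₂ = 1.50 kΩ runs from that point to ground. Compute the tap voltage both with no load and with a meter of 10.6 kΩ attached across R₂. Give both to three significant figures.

Unloaded: 18.8 V; loaded: 18.4 V

Open-circuit: V = 21.5 × 1500/(220 + 1500) = 18.8 V.
With the load, R₂ becomes R₂‖R_L = 1314 Ω, so V = 21.5 × 1314/1534 = 18.4 V.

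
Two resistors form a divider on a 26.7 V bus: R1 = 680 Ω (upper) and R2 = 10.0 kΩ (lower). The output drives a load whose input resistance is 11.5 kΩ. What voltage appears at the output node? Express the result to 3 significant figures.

V_out ≈ 23.7 V

The load sits in parallel with R2: R2‖R_L = (10000 × 11500) / (10000 + 11500) = 5349 Ω.
V_out = 26.7 × 5349 / (680 + 5349) = 26.7 × 5349/6029 = 23.7 V.
(Unloaded it would have been 25.0 V.)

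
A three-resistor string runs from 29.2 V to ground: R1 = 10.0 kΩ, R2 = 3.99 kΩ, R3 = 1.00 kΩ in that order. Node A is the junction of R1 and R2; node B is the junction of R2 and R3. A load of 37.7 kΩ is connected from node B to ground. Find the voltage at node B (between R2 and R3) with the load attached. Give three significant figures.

At node B, R3 is in parallel with the load: R3‖R_L = 0.9742 kΩ.
Below node A the resistance is R2 + (R3‖R_L) = 4.964 kΩ, so V_A = 29.2 × 4.964/14.96 = 9.687 V.
Then V_B = V_A × (R3‖R_L)/(R2 + R3‖R_L) = 9.687 × 0.9742/4.964 = 1.90 V.

V ≈ 1.90 V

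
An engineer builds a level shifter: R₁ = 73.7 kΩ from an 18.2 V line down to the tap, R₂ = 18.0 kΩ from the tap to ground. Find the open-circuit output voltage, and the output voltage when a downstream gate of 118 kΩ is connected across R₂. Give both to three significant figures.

Unloaded: 3.57 V; loaded: 3.18 V

Open-circuit: V = 18.2 × 18.0/(73.7 + 18.0) = 3.57 V.
With the load, R₂ becomes R₂‖R_L = 15.62 kΩ, so V = 18.2 × 15.62/89.32 = 3.18 V.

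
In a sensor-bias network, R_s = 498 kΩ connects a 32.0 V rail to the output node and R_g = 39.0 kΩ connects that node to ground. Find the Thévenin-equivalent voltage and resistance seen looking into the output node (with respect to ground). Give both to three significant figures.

V_th = 2.32 V, R_th = 36.2 kΩ

V_th is the open-circuit tap voltage: 32.0 × 39.0/(498 + 39.0) = 2.32 V.
With the supply zeroed, R_s and R_g appear in parallel from the tap: R_th = R_s‖R_g = (498 × 39.0)/537.0 = 36.2 kΩ.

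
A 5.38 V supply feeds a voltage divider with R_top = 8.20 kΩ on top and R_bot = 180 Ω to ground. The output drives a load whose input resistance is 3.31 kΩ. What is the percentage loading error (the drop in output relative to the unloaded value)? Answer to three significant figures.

5.05 %

The divider's output (Thévenin) resistance is R_top‖R_bot = 176.1 Ω.
Fractional drop under load = R_th/(R_th + R_L) = 176.1 / (176.1 + 3310) = 0.05052.
So the output falls by 5.05 %.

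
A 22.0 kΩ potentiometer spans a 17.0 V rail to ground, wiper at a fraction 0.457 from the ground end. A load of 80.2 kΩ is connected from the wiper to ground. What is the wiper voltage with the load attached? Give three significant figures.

V ≈ 7.27 V

The wiper splits the pot into (1−α)R = 11.95 kΩ above and αR = 10.05 kΩ below.
Lower section ‖ load = 8.934 kΩ.
V_wiper = 17.0 × 8.934/(11.95 + 8.934) = 7.27 V.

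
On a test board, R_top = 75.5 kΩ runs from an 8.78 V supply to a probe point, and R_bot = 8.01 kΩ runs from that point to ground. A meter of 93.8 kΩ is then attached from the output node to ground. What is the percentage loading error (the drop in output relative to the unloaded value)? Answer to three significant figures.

7.17 %

The divider's output (Thévenin) resistance is R_top‖R_bot = 7.242 kΩ.
Fractional drop under load = R_th/(R_th + R_L) = 7.242 / (7.242 + 93.8) = 0.07167.
So the output falls by 7.17 %.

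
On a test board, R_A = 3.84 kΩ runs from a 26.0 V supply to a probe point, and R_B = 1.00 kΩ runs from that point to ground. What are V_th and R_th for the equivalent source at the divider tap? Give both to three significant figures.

V_th = 5.37 V, R_th = 793 Ω

V_th is the open-circuit tap voltage: 26.0 × 1.00/(3.84 + 1.00) = 5.37 V.
With the supply zeroed, R_A and R_B appear in parallel from the tap: R_th = R_A‖R_B = (3.84 × 1.00)/4.840 = 793 Ω.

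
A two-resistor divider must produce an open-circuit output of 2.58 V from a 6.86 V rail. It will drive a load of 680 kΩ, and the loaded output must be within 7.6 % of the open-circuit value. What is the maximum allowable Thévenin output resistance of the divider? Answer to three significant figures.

Loading drop = R_th/(R_th + R_L) ≤ 0.0760, so R_th ≤ R_L · ε/(1−ε) = 680 kΩ × 0.0760/0.9240 = 55.9 kΩ.

R_th ≤ 55.9 kΩ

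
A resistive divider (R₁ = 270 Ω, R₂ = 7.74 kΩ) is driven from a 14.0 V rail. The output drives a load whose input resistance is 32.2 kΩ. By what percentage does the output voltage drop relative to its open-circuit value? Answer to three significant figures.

0.804 %

The divider's output (Thévenin) resistance is R₁‖R₂ = 260.9 Ω.
Fractional drop under load = R_th/(R_th + R_L) = 260.9 / (260.9 + 32200) = 0.008037.
So the output falls by 0.804 %.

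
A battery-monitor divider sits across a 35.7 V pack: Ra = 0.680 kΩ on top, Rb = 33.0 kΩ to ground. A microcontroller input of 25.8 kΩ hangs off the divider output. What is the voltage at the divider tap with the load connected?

V_out ≈ 34.1 V

The load sits in parallel with Rb: Rb‖R_L = (33000 × 25800) / (33000 + 25800) = 14480 Ω.
V_out = 35.7 × 14480 / (680 + 14480) = 35.7 × 14480/15160 = 34.1 V.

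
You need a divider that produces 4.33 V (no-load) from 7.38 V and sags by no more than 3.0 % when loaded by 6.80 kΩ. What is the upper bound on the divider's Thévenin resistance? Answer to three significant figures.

R_th ≤ 210 Ω

Loading drop = R_th/(R_th + R_L) ≤ 0.0300, so R_th ≤ R_L · ε/(1−ε) = 6.80 kΩ × 0.0300/0.9700 = 210 Ω.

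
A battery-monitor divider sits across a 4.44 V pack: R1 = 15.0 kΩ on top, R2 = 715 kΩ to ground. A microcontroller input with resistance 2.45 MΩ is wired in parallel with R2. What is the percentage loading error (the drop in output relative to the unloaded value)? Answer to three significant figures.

0.596 %

The divider's output (Thévenin) resistance is R1‖R2 = 14.69 kΩ.
Fractional drop under load = R_th/(R_th + R_L) = 14.69 / (14.69 + 2450) = 0.005961.
So the output falls by 0.596 %.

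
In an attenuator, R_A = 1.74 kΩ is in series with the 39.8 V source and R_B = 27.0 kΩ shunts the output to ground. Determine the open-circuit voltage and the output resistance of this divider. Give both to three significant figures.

V_th is the open-circuit tap voltage: 39.8 × 27.0/(1.74 + 27.0) = 37.4 V.
With the supply zeroed, R_A and R_B appear in parallel from the tap: R_th = R_A‖R_B = (1.74 × 27.0)/28.74 = 1.63 kΩ.

V_th = 37.4 V, R_th = 1.63 kΩ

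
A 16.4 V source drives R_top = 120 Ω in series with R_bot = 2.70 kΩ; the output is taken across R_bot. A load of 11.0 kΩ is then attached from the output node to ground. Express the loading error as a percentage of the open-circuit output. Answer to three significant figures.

The divider's output (Thévenin) resistance is R_top‖R_bot = 114.9 Ω.
Fractional drop under load = R_th/(R_th + R_L) = 114.9 / (114.9 + 11000) = 0.01034.
So the output falls by 1.03 %.

1.03 %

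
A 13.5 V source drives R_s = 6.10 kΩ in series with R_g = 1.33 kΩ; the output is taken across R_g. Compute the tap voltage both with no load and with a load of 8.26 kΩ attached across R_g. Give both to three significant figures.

Open-circuit: V = 13.5 × 1.33/(6.10 + 1.33) = 2.42 V.
With the load, R_g becomes R_g‖R_L = 1.146 kΩ, so V = 13.5 × 1.146/7.246 = 2.13 V.

Unloaded: 2.42 V; loaded: 2.13 V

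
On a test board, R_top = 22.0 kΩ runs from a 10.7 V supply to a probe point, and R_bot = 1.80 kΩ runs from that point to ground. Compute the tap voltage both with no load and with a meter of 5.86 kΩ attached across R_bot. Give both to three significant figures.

Unloaded: 0.809 V; loaded: 0.630 V

Open-circuit: V = 10.7 × 1.80/(22.0 + 1.80) = 0.809 V.
With the load, R_bot becomes R_bot‖R_L = 1.377 kΩ, so V = 10.7 × 1.377/23.38 = 0.630 V.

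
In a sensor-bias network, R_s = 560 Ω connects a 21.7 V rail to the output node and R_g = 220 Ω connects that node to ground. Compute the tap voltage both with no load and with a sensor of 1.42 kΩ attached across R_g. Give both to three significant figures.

Open-circuit: V = 21.7 × 220/(560 + 220) = 6.12 V.
With the load, R_g becomes R_g‖R_L = 190.5 Ω, so V = 21.7 × 190.5/750.5 = 5.51 V.

Unloaded: 6.12 V; loaded: 5.51 V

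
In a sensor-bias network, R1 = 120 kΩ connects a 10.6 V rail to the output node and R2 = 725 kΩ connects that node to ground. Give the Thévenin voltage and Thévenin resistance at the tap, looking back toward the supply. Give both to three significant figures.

V_th is the open-circuit tap voltage: 10.6 × 725/(120 + 725) = 9.09 V.
With the supply zeroed, R1 and R2 appear in parallel from the tap: R_th = R1‖R2 = (120 × 725)/845.0 = 103 kΩ.

V_th = 9.09 V, R_th = 103 kΩ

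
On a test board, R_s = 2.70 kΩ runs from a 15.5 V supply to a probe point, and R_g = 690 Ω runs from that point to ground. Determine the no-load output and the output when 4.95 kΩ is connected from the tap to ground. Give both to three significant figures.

Unloaded: 3.15 V; loaded: 2.84 V

Open-circuit: V = 15.5 × 690/(2700 + 690) = 3.15 V.
With the load, R_g becomes R_g‖R_L = 605.6 Ω, so V = 15.5 × 605.6/3306 = 2.84 V.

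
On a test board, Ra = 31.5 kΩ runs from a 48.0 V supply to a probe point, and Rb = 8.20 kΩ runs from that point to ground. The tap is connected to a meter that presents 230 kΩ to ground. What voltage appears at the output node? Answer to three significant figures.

The load sits in parallel with Rb: Rb‖R_L = (8.20 × 230) / (8.20 + 230) = 7.918 kΩ.
V_out = 48.0 × 7.918 / (31.5 + 7.918) = 48.0 × 7.918/39.42 = 9.64 V.

V_out ≈ 9.64 V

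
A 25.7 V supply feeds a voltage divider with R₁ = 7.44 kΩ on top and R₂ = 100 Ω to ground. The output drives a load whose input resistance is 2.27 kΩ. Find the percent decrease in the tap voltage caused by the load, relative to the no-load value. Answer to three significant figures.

4.17 %

The divider's output (Thévenin) resistance is R₁‖R₂ = 98.67 Ω.
Fractional drop under load = R_th/(R_th + R_L) = 98.67 / (98.67 + 2270) = 0.04166.
So the output falls by 4.17 %.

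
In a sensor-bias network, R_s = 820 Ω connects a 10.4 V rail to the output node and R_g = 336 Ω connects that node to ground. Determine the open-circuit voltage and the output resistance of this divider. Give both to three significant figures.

V_th is the open-circuit tap voltage: 10.4 × 336/(820 + 336) = 3.02 V.
With the supply zeroed, R_s and R_g appear in parallel from the tap: R_th = R_s‖R_g = (820 × 336)/1156 = 238 Ω.

V_th = 3.02 V, R_th = 238 Ω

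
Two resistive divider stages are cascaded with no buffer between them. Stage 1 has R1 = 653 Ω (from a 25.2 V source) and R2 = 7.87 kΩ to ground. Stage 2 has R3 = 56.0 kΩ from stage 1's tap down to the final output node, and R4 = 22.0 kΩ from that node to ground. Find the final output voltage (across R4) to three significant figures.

V_out ≈ 6.51 V

Stage 2 presents R3+R4 = 78000 Ω as a load on stage 1's tap.
Stage 1's lower leg becomes R2‖(R3+R4) = 7149 Ω, so V_mid = 25.2 × 7149/7802 = 23.09 V.
Stage 2 is itself unloaded: V_out = V_mid × R4/(R3+R4) = 23.09 × 22000/78000 = 6.51 V.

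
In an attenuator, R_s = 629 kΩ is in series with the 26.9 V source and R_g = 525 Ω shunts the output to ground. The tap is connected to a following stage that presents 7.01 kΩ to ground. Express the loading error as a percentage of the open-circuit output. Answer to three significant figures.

6.96 %

The divider's output (Thévenin) resistance is R_s‖R_g = 524.6 Ω.
Fractional drop under load = R_th/(R_th + R_L) = 524.6 / (524.6 + 7010) = 0.06962.
So the output falls by 6.96 %.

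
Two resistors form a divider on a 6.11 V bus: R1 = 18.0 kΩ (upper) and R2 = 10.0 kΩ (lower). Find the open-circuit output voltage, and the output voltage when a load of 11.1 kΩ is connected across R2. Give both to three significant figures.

Open-circuit: V = 6.11 × 10.0/(18.0 + 10.0) = 2.18 V.
With the load, R2 becomes R2‖R_L = 5.261 kΩ, so V = 6.11 × 5.261/23.26 = 1.38 V.

Unloaded: 2.18 V; loaded: 1.38 V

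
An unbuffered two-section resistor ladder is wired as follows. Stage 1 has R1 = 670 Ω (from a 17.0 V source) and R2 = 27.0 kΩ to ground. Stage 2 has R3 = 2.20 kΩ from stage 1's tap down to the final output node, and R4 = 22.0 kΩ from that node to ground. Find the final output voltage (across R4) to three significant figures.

V_out ≈ 14.7 V

Stage 2 presents R3+R4 = 24200 Ω as a load on stage 1's tap.
Stage 1's lower leg becomes R2‖(R3+R4) = 12760 Ω, so V_mid = 17.0 × 12760/13430 = 16.15 V.
Stage 2 is itself unloaded: V_out = V_mid × R4/(R3+R4) = 16.15 × 22000/24200 = 14.7 V.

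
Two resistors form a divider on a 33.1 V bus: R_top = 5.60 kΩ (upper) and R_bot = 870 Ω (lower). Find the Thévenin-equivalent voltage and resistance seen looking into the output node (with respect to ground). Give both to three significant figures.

V_th = 4.45 V, R_th = 753 Ω

V_th is the open-circuit tap voltage: 33.1 × 870/(5600 + 870) = 4.45 V.
With the supply zeroed, R_top and R_bot appear in parallel from the tap: R_th = R_top‖R_bot = (5600 × 870)/6470 = 753 Ω.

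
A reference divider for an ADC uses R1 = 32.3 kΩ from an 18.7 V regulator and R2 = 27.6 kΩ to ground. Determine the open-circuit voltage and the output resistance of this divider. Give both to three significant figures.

V_th is the open-circuit tap voltage: 18.7 × 27.6/(32.3 + 27.6) = 8.62 V.
With the supply zeroed, R1 and R2 appear in parallel from the tap: R_th = R1‖R2 = (32.3 × 27.6)/59.90 = 14.9 kΩ.

V_th = 8.62 V, R_th = 14.9 kΩ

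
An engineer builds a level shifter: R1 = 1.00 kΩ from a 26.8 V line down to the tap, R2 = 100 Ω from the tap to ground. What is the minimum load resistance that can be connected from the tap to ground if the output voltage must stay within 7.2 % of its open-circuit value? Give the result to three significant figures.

R_L(min) ≈ 1.17 kΩ

Output resistance R_th = R1‖R2 = (1000 × 100)/1100 = 90.91 Ω.
The fractional drop is R_th/(R_th + R_L); requiring this ≤ 0.0720 gives R_L ≥ R_th(1/0.0720 − 1) = 90.91 × 12.89 = 1.17 kΩ.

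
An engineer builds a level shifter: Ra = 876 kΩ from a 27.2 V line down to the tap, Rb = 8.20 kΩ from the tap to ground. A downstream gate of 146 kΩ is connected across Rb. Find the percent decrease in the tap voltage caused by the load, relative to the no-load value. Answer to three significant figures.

The divider's output (Thévenin) resistance is Ra‖Rb = 8.124 kΩ.
Fractional drop under load = R_th/(R_th + R_L) = 8.124 / (8.124 + 146) = 0.05271.
So the output falls by 5.27 %.

5.27 %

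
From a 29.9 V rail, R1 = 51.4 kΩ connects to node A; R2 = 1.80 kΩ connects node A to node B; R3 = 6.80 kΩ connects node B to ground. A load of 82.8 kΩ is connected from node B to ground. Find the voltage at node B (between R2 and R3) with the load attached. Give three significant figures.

At node B, R3 is in parallel with the load: R3‖R_L = 6.284 kΩ.
Below node A the resistance is R2 + (R3‖R_L) = 8.084 kΩ, so V_A = 29.9 × 8.084/59.48 = 4.063 V.
Then V_B = V_A × (R3‖R_L)/(R2 + R3‖R_L) = 4.063 × 6.284/8.084 = 3.16 V.

V ≈ 3.16 V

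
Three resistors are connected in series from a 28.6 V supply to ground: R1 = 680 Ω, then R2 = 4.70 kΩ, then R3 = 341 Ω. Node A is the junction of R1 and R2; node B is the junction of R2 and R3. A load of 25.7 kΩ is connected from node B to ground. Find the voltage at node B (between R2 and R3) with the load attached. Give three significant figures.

At node B, R3 is in parallel with the load: R3‖R_L = 336.5 Ω.
Below node A the resistance is R2 + (R3‖R_L) = 5037 Ω, so V_A = 28.6 × 5037/5717 = 25.20 V.
Then V_B = V_A × (R3‖R_L)/(R2 + R3‖R_L) = 25.20 × 336.5/5037 = 1.68 V.

V ≈ 1.68 V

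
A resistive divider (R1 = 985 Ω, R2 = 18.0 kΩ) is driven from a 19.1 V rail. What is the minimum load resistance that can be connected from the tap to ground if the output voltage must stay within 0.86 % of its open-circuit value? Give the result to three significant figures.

R_L(min) ≈ 108 kΩ

Output resistance R_th = R1‖R2 = (985 × 18000)/18980 = 933.9 Ω.
The fractional drop is R_th/(R_th + R_L); requiring this ≤ 0.00860 gives R_L ≥ R_th(1/0.00860 − 1) = 933.9 × 115.3 = 108 kΩ.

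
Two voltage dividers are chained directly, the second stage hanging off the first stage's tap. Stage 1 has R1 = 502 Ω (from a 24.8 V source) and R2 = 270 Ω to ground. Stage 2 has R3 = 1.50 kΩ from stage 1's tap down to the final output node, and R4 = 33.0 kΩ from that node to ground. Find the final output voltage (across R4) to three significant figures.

Stage 2 presents R3+R4 = 34500 Ω as a load on stage 1's tap.
Stage 1's lower leg becomes R2‖(R3+R4) = 267.9 Ω, so V_mid = 24.8 × 267.9/769.9 = 8.630 V.
Stage 2 is itself unloaded: V_out = V_mid × R4/(R3+R4) = 8.630 × 33000/34500 = 8.25 V.

V_out ≈ 8.25 V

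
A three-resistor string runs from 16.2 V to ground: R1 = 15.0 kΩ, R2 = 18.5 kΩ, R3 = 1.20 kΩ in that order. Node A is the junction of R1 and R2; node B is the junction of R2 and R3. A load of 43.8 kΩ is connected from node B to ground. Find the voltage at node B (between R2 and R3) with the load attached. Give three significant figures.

V ≈ 0.546 V

At node B, R3 is in parallel with the load: R3‖R_L = 1.168 kΩ.
Below node A the resistance is R2 + (R3‖R_L) = 19.67 kΩ, so V_A = 16.2 × 19.67/34.67 = 9.191 V.
Then V_B = V_A × (R3‖R_L)/(R2 + R3‖R_L) = 9.191 × 1.168/19.67 = 0.546 V.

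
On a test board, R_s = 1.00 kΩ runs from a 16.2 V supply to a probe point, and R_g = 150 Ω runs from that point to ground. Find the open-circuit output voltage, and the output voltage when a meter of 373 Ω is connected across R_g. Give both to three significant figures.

Open-circuit: V = 16.2 × 150/(1000 + 150) = 2.11 V.
With the load, R_g becomes R_g‖R_L = 107.0 Ω, so V = 16.2 × 107.0/1107 = 1.57 V.

Unloaded: 2.11 V; loaded: 1.57 V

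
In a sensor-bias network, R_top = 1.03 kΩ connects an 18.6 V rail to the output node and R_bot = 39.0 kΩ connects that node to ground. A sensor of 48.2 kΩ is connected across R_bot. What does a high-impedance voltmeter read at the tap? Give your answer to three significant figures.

V_out ≈ 17.8 V

The load sits in parallel with R_bot: R_bot‖R_L = (39.0 × 48.2) / (39.0 + 48.2) = 21.56 kΩ.
V_out = 18.6 × 21.56 / (1.03 + 21.56) = 18.6 × 21.56/22.59 = 17.8 V.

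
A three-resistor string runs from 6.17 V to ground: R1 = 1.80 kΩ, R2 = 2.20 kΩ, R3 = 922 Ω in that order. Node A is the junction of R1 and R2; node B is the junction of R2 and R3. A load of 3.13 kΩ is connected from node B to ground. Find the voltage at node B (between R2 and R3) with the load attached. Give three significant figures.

V ≈ 0.933 V

At node B, R3 is in parallel with the load: R3‖R_L = 712.2 Ω.
Below node A the resistance is R2 + (R3‖R_L) = 2912 Ω, so V_A = 6.17 × 2912/4712 = 3.813 V.
Then V_B = V_A × (R3‖R_L)/(R2 + R3‖R_L) = 3.813 × 712.2/2912 = 0.933 V.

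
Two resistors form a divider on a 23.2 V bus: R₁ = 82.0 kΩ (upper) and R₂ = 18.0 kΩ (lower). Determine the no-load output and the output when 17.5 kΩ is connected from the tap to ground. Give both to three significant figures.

Open-circuit: V = 23.2 × 18.0/(82.0 + 18.0) = 4.18 V.
With the load, R₂ becomes R₂‖R_L = 8.873 kΩ, so V = 23.2 × 8.873/90.87 = 2.27 V.

Unloaded: 4.18 V; loaded: 2.27 V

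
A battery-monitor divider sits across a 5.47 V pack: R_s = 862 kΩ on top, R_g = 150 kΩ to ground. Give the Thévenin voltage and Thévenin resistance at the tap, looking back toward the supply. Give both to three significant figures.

V_th = 0.811 V, R_th = 128 kΩ

V_th is the open-circuit tap voltage: 5.47 × 150/(862 + 150) = 0.811 V.
With the supply zeroed, R_s and R_g appear in parallel from the tap: R_th = R_s‖R_g = (862 × 150)/1012 = 128 kΩ.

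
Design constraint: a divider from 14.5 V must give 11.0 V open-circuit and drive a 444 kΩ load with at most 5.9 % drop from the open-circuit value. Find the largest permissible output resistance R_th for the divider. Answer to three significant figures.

Loading drop = R_th/(R_th + R_L) ≤ 0.0590, so R_th ≤ R_L · ε/(1−ε) = 444 kΩ × 0.0590/0.9410 = 27.8 kΩ.

R_th ≤ 27.8 kΩ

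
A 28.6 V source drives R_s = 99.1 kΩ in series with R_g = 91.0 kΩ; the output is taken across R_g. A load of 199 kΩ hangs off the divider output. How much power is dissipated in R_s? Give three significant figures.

Total resistance from the source is R_s + (R_g‖R_L) = 161.5 kΩ, so I = 28.6/161.5 kΩ = 0.1770 mA.
P = I²·R_s = (0.1770 mA)² × 99.1 kΩ = 3.11 mW.

P ≈ 3.11 mW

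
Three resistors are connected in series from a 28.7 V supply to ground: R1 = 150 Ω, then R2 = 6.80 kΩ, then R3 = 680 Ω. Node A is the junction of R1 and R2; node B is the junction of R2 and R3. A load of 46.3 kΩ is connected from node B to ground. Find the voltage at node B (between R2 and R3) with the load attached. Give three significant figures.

V ≈ 2.52 V

At node B, R3 is in parallel with the load: R3‖R_L = 670.2 Ω.
Below node A the resistance is R2 + (R3‖R_L) = 7470 Ω, so V_A = 28.7 × 7470/7620 = 28.14 V.
Then V_B = V_A × (R3‖R_L)/(R2 + R3‖R_L) = 28.14 × 670.2/7470 = 2.52 V.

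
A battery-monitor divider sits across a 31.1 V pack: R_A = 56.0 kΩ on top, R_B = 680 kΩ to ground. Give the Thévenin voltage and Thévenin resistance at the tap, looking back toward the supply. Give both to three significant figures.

V_th = 28.7 V, R_th = 51.7 kΩ

V_th is the open-circuit tap voltage: 31.1 × 680/(56.0 + 680) = 28.7 V.
With the supply zeroed, R_A and R_B appear in parallel from the tap: R_th = R_A‖R_B = (56.0 × 680)/736.0 = 51.7 kΩ.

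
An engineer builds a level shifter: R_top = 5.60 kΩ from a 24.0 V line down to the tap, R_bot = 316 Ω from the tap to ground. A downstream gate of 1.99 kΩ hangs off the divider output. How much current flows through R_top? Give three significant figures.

I ≈ 4.09 mA

R_bot‖R_L = 272.7 Ω, so the source sees R_top + R_bot‖R_L = 5873 Ω.
I = 24.0 V / 5873 Ω = 4.09 mA.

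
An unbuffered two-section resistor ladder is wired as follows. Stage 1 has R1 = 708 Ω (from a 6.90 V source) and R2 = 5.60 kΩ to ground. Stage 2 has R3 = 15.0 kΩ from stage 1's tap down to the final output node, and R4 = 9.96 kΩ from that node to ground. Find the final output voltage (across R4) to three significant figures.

V_out ≈ 2.38 V

Stage 2 presents R3+R4 = 24960 Ω as a load on stage 1's tap.
Stage 1's lower leg becomes R2‖(R3+R4) = 4574 Ω, so V_mid = 6.90 × 4574/5282 = 5.975 V.
Stage 2 is itself unloaded: V_out = V_mid × R4/(R3+R4) = 5.975 × 9960/24960 = 2.38 V.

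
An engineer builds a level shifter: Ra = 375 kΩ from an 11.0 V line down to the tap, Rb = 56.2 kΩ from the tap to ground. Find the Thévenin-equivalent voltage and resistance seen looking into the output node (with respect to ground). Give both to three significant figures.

V_th is the open-circuit tap voltage: 11.0 × 56.2/(375 + 56.2) = 1.43 V.
With the supply zeroed, Ra and Rb appear in parallel from the tap: R_th = Ra‖Rb = (375 × 56.2)/431.2 = 48.9 kΩ.

V_th = 1.43 V, R_th = 48.9 kΩ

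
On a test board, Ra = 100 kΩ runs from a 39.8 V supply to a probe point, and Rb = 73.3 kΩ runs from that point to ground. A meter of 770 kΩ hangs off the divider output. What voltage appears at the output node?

The load sits in parallel with Rb: Rb‖R_L = (73.3 × 770) / (73.3 + 770) = 66.93 kΩ.
V_out = 39.8 × 66.93 / (100 + 66.93) = 39.8 × 66.93/166.9 = 16.0 V.

V_out ≈ 16.0 V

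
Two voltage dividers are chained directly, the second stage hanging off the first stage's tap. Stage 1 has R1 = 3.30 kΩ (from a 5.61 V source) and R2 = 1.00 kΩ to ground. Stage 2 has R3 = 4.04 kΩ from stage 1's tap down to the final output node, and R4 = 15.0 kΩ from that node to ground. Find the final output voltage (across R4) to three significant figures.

Stage 2 presents R3+R4 = 19.04 kΩ as a load on stage 1's tap.
Stage 1's lower leg becomes R2‖(R3+R4) = 0.9501 kΩ, so V_mid = 5.61 × 0.9501/4.250 = 1.254 V.
Stage 2 is itself unloaded: V_out = V_mid × R4/(R3+R4) = 1.254 × 15.0/19.04 = 0.988 V.

V_out ≈ 0.988 V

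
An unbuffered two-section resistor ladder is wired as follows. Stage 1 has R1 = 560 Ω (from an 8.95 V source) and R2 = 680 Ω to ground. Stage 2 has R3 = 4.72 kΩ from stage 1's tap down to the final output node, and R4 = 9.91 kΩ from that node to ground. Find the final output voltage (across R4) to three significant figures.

Stage 2 presents R3+R4 = 14630 Ω as a load on stage 1's tap.
Stage 1's lower leg becomes R2‖(R3+R4) = 649.8 Ω, so V_mid = 8.95 × 649.8/1210 = 4.807 V.
Stage 2 is itself unloaded: V_out = V_mid × R4/(R3+R4) = 4.807 × 9910/14630 = 3.26 V.

V_out ≈ 3.26 V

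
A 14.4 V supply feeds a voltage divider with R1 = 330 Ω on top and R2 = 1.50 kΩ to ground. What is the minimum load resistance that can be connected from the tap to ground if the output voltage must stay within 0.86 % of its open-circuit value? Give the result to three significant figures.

R_L(min) ≈ 31.2 kΩ

Output resistance R_th = R1‖R2 = (330 × 1500)/1830 = 270.5 Ω.
The fractional drop is R_th/(R_th + R_L); requiring this ≤ 0.00860 gives R_L ≥ R_th(1/0.00860 − 1) = 270.5 × 115.3 = 31.2 kΩ.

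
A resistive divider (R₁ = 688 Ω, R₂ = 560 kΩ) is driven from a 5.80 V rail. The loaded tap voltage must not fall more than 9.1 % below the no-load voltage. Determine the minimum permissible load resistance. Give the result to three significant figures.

R_L(min) ≈ 6.86 kΩ

Output resistance R_th = R₁‖R₂ = (688 × 560000)/560700 = 687.2 Ω.
The fractional drop is R_th/(R_th + R_L); requiring this ≤ 0.0910 gives R_L ≥ R_th(1/0.0910 − 1) = 687.2 × 9.989 = 6.86 kΩ.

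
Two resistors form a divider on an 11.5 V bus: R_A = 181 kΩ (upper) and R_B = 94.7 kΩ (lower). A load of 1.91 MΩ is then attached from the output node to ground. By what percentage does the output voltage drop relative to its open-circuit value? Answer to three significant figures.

The divider's output (Thévenin) resistance is R_A‖R_B = 62.17 kΩ.
Fractional drop under load = R_th/(R_th + R_L) = 62.17 / (62.17 + 1910) = 0.03152.
So the output falls by 3.15 %.

3.15 %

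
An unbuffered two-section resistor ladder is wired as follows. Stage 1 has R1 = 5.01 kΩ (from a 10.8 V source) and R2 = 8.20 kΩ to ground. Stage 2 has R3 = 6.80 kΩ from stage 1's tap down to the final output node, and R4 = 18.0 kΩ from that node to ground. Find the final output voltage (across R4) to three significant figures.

V_out ≈ 4.32 V

Stage 2 presents R3+R4 = 24.80 kΩ as a load on stage 1's tap.
Stage 1's lower leg becomes R2‖(R3+R4) = 6.162 kΩ, so V_mid = 10.8 × 6.162/11.17 = 5.957 V.
Stage 2 is itself unloaded: V_out = V_mid × R4/(R3+R4) = 5.957 × 18.0/24.80 = 4.32 V.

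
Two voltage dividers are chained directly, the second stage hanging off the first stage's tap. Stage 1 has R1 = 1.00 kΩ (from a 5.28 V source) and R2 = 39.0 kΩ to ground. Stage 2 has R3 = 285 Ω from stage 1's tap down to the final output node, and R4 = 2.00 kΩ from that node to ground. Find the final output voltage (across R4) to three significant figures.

Stage 2 presents R3+R4 = 2285 Ω as a load on stage 1's tap.
Stage 1's lower leg becomes R2‖(R3+R4) = 2159 Ω, so V_mid = 5.28 × 2159/3159 = 3.608 V.
Stage 2 is itself unloaded: V_out = V_mid × R4/(R3+R4) = 3.608 × 2000/2285 = 3.16 V.

V_out ≈ 3.16 V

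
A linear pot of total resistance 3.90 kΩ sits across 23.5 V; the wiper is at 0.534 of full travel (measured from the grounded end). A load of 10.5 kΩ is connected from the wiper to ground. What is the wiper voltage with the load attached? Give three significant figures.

The wiper splits the pot into (1−α)R = 1.817 kΩ above and αR = 2.083 kΩ below.
Lower section ‖ load = 1.738 kΩ.
V_wiper = 23.5 × 1.738/(1.817 + 1.738) = 11.5 V.

V ≈ 11.5 V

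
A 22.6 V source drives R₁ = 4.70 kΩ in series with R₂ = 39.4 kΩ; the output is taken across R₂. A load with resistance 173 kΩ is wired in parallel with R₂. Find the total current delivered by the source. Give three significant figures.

R₂‖R_L = 32.09 kΩ, so the source sees R₁ + R₂‖R_L = 36.79 kΩ.
I = 22.6 V / 36.79 kΩ = 0.614 mA.

I ≈ 0.614 mA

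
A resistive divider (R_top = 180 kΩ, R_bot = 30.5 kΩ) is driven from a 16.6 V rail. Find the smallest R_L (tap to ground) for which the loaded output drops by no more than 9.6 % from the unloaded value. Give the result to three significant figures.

R_L(min) ≈ 246 kΩ

Output resistance R_th = R_top‖R_bot = (180 × 30.5)/210.5 = 26.08 kΩ.
The fractional drop is R_th/(R_th + R_L); requiring this ≤ 0.0960 gives R_L ≥ R_th(1/0.0960 − 1) = 26.08 × 9.417 = 246 kΩ.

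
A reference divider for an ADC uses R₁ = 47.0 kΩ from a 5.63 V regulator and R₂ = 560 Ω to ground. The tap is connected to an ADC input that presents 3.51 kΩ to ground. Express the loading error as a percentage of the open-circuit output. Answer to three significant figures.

13.6 %

Unloaded V = 5.63 × 560/47560 = 0.066291 V.
Loaded: R₂‖R_L = 482.9 Ω, giving V = 5.63 × 482.9/47480 = 0.057263 V.
Drop = (0.066291 − 0.057263) / 0.066291 = 13.6 %.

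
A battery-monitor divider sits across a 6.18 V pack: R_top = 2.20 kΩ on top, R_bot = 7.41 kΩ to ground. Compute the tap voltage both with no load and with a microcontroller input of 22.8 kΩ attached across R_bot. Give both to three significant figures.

Unloaded: 4.77 V; loaded: 4.44 V

Open-circuit: V = 6.18 × 7.41/(2.20 + 7.41) = 4.77 V.
With the load, R_bot becomes R_bot‖R_L = 5.592 kΩ, so V = 6.18 × 5.592/7.792 = 4.44 V.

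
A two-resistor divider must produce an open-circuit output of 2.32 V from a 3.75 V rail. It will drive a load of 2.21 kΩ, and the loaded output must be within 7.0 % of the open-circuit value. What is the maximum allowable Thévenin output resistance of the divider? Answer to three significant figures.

R_th ≤ 166 Ω

Loading drop = R_th/(R_th + R_L) ≤ 0.0700, so R_th ≤ R_L · ε/(1−ε) = 2.21 kΩ × 0.0700/0.9300 = 166 Ω.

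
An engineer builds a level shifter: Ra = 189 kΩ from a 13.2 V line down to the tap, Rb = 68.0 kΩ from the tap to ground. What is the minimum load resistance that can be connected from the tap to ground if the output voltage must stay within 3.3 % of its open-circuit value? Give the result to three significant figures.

Output resistance R_th = Ra‖Rb = (189 × 68.0)/257.0 = 50.01 kΩ.
The fractional drop is R_th/(R_th + R_L); requiring this ≤ 0.0330 gives R_L ≥ R_th(1/0.0330 − 1) = 50.01 × 29.30 = 1.47 MΩ.

R_L(min) ≈ 1.47 MΩ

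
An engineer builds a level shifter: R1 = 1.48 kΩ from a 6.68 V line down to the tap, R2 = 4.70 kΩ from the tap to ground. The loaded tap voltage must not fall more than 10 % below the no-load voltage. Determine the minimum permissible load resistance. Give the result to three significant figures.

Output resistance R_th = R1‖R2 = (1.48 × 4.70)/6.180 = 1.126 kΩ.
The fractional drop is R_th/(R_th + R_L); requiring this ≤ 0.100 gives R_L ≥ R_th(1/0.100 − 1) = 1.126 × 9.000 = 10.1 kΩ.

R_L(min) ≈ 10.1 kΩ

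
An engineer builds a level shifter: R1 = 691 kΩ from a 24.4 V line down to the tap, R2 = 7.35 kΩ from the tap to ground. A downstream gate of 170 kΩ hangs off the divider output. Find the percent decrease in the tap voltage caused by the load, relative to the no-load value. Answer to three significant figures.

4.10 %

The divider's output (Thévenin) resistance is R1‖R2 = 7.273 kΩ.
Fractional drop under load = R_th/(R_th + R_L) = 7.273 / (7.273 + 170) = 0.04103.
So the output falls by 4.10 %.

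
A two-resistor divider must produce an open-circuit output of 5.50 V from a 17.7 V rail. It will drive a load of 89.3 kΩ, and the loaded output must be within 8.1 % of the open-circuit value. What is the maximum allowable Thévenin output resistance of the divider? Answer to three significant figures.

Loading drop = R_th/(R_th + R_L) ≤ 0.0810, so R_th ≤ R_L · ε/(1−ε) = 89.3 kΩ × 0.0810/0.9190 = 7.87 kΩ.
(Any R1, R2 with R2/(R1+R2) = 0.311 and R1‖R2 ≤ 7.87 kΩ will meet the spec.)

R_th ≤ 7.87 kΩ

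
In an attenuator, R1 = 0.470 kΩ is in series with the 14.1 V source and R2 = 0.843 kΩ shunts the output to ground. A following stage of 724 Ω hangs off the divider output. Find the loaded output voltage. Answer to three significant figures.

V_out ≈ 6.39 V

The load sits in parallel with R2: R2‖R_L = (843 × 724) / (843 + 724) = 389.5 Ω.
V_out = 14.1 × 389.5 / (470 + 389.5) = 14.1 × 389.5/859.5 = 6.39 V.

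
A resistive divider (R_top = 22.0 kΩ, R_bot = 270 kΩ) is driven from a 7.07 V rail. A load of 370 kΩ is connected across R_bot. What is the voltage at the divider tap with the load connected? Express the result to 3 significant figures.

V_out ≈ 6.20 V

The load sits in parallel with R_bot: R_bot‖R_L = (270 × 370) / (270 + 370) = 156.1 kΩ.
V_out = 7.07 × 156.1 / (22.0 + 156.1) = 7.07 × 156.1/178.1 = 6.20 V.
(Unloaded it would have been 6.54 V.)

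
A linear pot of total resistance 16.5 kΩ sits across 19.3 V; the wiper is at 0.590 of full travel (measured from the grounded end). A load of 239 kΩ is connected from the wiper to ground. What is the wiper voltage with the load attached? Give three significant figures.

V ≈ 11.2 V

The wiper splits the pot into (1−α)R = 6.765 kΩ above and αR = 9.735 kΩ below.
Lower section ‖ load = 9.354 kΩ.
V_wiper = 19.3 × 9.354/(6.765 + 9.354) = 11.2 V.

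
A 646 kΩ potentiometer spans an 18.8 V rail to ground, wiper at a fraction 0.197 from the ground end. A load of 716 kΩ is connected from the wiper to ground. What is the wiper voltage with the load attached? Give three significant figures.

V ≈ 3.24 V

The wiper splits the pot into (1−α)R = 518.7 kΩ above and αR = 127.3 kΩ below.
Lower section ‖ load = 108.1 kΩ.
V_wiper = 18.8 × 108.1/(518.7 + 108.1) = 3.24 V.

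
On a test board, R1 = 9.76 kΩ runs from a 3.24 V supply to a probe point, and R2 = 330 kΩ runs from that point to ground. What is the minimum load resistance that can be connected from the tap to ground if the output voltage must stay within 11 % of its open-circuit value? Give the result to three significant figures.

Output resistance R_th = R1‖R2 = (9.76 × 330)/339.8 = 9.480 kΩ.
The fractional drop is R_th/(R_th + R_L); requiring this ≤ 0.110 gives R_L ≥ R_th(1/0.110 − 1) = 9.480 × 8.091 = 76.7 kΩ.

R_L(min) ≈ 76.7 kΩ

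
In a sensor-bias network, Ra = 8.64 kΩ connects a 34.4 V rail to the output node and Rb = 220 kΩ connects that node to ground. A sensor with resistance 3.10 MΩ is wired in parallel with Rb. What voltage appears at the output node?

The load sits in parallel with Rb: Rb‖R_L = (220 × 3100) / (220 + 3100) = 205.4 kΩ.
V_out = 34.4 × 205.4 / (8.64 + 205.4) = 34.4 × 205.4/214.1 = 33.0 V.
(Unloaded it would have been 33.1 V.)

V_out ≈ 33.0 V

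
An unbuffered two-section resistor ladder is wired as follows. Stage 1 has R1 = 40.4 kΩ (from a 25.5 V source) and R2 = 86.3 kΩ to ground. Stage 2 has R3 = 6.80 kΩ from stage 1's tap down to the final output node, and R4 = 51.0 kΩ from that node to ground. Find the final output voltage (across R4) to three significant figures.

V_out ≈ 10.4 V

Stage 2 presents R3+R4 = 57.80 kΩ as a load on stage 1's tap.
Stage 1's lower leg becomes R2‖(R3+R4) = 34.62 kΩ, so V_mid = 25.5 × 34.62/75.02 = 11.77 V.
Stage 2 is itself unloaded: V_out = V_mid × R4/(R3+R4) = 11.77 × 51.0/57.80 = 10.4 V.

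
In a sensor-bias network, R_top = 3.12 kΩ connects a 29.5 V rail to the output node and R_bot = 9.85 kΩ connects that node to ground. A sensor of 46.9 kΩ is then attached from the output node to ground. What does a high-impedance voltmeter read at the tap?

The load sits in parallel with R_bot: R_bot‖R_L = (9.85 × 46.9) / (9.85 + 46.9) = 8.140 kΩ.
V_out = 29.5 × 8.140 / (3.12 + 8.140) = 29.5 × 8.140/11.26 = 21.3 V.
(Unloaded it would have been 22.4 V.)

V_out ≈ 21.3 V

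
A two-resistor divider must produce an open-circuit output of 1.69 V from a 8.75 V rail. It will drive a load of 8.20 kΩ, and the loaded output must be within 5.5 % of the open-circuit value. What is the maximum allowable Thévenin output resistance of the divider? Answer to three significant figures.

R_th ≤ 477 Ω

Loading drop = R_th/(R_th + R_L) ≤ 0.0550, so R_th ≤ R_L · ε/(1−ε) = 8.20 kΩ × 0.0550/0.9450 = 477 Ω.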